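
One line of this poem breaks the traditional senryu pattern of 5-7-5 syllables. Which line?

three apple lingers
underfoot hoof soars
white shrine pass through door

Line 1: "three apple lingers": 1+2+2 = 5 ✓
Line 2: "underfoot hoof soars": 3+1+1 = 5 (expected 7)
Line 3: "white shrine pass through door": 1+1+1+1+1 = 5 ✓

The second line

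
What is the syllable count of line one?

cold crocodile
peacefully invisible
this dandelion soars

Line one: cold(1) + crocodile(3) = 4

4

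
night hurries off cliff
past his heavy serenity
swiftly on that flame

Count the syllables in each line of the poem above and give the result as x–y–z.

5–8–5

Line 1: night (1), hurries (2), off (1), cliff (1) → 5
Line 2: past (1), his (1), heavy (2), serenity (4) → 8
Line 3: swiftly (2), on (1), that (1), flame (1) → 5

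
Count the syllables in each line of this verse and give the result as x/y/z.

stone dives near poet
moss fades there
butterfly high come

5/3/5

Line 1: "stone dives near poet": 1+1+1+2 = 5
Line 2: "moss fades there": 1+1+1 = 3
Line 3: "butterfly high come": 3+1+1 = 5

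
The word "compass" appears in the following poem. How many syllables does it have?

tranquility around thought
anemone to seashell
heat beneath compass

2

"compass" has 2 syllables.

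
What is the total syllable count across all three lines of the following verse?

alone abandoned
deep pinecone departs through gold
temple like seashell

Line 1: alone (2), abandoned (3) → 5
Line 2: deep (1), pinecone (2), departs (2), through (1), gold (1) → 7
Line 3: temple (2), like (1), seashell (2) → 5
Total: 5 + 7 + 5 = 17

17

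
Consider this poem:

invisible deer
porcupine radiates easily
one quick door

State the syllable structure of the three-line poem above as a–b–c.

5–9–3

Line 1: "invisible deer": 4+1 = 5
Line 2: "porcupine radiates easily": 3+3+3 = 9
Line 3: "one quick door": 1+1+1 = 3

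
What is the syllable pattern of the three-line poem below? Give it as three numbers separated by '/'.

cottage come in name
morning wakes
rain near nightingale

Line 1: "cottage come in name": 2+1+1+1 = 5
Line 2: "morning wakes": 2+1 = 3
Line 3: "rain near nightingale": 1+1+3 = 5

5/3/5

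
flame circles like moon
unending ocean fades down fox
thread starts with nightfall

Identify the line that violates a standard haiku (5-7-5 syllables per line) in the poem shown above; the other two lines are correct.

The second line

Line 1: flame(1) + circles(2) + like(1) + moon(1) = 5 ✓
Line 2: unending(3) + ocean(2) + fades(1) + down(1) + fox(1) = 8 (expected 7)
Line 3: thread(1) + starts(1) + with(1) + nightfall(2) = 5 ✓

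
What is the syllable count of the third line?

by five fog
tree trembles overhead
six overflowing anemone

The third line: six (1), overflowing (4), anemone (4) → 9

9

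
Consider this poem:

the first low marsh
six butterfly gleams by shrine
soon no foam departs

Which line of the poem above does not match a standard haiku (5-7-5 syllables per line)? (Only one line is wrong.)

Line 1

Line 1: the (1), first (1), low (1), marsh (1) → 4 (expected 5)
Line 2: six (1), butterfly (3), gleams (1), by (1), shrine (1) → 7 ✓
Line 3: soon (1), no (1), foam (1), departs (2) → 5 ✓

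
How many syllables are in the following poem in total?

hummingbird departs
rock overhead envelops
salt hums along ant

Line 1: hummingbird(3) + departs(2) = 5
Line 2: rock(1) + overhead(3) + envelops(3) = 7
Line 3: salt(1) + hums(1) + along(2) + ant(1) = 5
Total: 5 + 7 + 5 = 17

17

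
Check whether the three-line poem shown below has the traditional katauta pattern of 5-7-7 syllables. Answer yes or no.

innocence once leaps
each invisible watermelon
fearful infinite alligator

Line 1: innocence(3) + once(1) + leaps(1) = 5 ✓
Line 2: each(1) + invisible(4) + watermelon(4) = 9 (expected 7)
Line 3: fearful(2) + infinite(3) + alligator(4) = 9 (expected 7)

No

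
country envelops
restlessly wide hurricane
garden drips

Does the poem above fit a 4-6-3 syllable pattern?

No

Line 1: country (2), envelops (3) → 5 (expected 4)
Line 2: restlessly (3), wide (1), hurricane (3) → 7 (expected 6)
Line 3: garden (2), drips (1) → 3 ✓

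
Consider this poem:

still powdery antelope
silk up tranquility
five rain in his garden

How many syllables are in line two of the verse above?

Line two: silk (1), up (1), tranquility (4) → 6

6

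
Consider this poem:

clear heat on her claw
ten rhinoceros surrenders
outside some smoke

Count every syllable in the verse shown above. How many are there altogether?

17

Line 1: clear (1), heat (1), on (1), her (1), claw (1) → 5
Line 2: ten (1), rhinoceros (4), surrenders (3) → 8
Line 3: outside (2), some (1), smoke (1) → 4
Total: 5 + 8 + 4 = 17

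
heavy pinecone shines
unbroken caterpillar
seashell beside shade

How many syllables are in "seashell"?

"seashell" has 2 syllables.

2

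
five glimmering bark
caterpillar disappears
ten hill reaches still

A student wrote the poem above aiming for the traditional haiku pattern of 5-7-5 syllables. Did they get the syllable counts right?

Yes

Line 1: five(1) + glimmering(3) + bark(1) = 5 ✓
Line 2: caterpillar(4) + disappears(3) = 7 ✓
Line 3: ten(1) + hill(1) + reaches(2) + still(1) = 5 ✓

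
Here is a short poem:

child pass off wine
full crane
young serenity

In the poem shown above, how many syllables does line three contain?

5

Line three: young(1) + serenity(4) = 5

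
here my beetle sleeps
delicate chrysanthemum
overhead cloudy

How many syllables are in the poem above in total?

17

Line 1: here(1) + my(1) + beetle(2) + sleeps(1) = 5
Line 2: delicate(3) + chrysanthemum(4) = 7
Line 3: overhead(3) + cloudy(2) = 5
Total: 5 + 7 + 5 = 17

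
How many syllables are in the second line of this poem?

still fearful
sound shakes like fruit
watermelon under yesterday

The second line: sound (1), shakes (1), like (1), fruit (1) → 4

4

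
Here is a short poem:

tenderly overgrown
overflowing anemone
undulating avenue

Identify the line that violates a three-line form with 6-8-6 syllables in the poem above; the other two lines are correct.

Line 3

Line 1: tenderly (3), overgrown (3) → 6 ✓
Line 2: overflowing (4), anemone (4) → 8 ✓
Line 3: undulating (4), avenue (3) → 7 (expected 6)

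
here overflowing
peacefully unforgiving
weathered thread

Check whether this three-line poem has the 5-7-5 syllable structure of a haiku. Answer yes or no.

Line 1: here (1), overflowing (4) → 5 ✓
Line 2: peacefully (3), unforgiving (4) → 7 ✓
Line 3: weathered (2), thread (1) → 3 (expected 5)

No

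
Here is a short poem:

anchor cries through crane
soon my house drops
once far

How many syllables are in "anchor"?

2

"anchor" has 2 syllables.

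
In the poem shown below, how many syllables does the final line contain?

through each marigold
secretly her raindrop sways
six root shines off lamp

5

The final line: six (1), root (1), shines (1), off (1), lamp (1) → 5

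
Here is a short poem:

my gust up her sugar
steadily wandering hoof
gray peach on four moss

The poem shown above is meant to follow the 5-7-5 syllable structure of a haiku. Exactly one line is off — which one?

Line 1: my (1), gust (1), up (1), her (1), sugar (2) → 6 (expected 5)
Line 2: steadily (3), wandering (3), hoof (1) → 7 ✓
Line 3: gray (1), peach (1), on (1), four (1), moss (1) → 5 ✓

The first line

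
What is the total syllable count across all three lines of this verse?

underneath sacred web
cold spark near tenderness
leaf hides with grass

Line 1: "underneath sacred web": 3+2+1 = 6
Line 2: "cold spark near tenderness": 1+1+1+3 = 6
Line 3: "leaf hides with grass": 1+1+1+1 = 4
Total: 6 + 6 + 4 = 16

16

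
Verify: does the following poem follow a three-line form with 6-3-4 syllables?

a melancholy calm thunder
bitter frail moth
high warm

Line 1: a (1), melancholy (4), calm (1), thunder (2) → 8 (expected 6)
Line 2: bitter (2), frail (1), moth (1) → 4 (expected 3)
Line 3: high (1), warm (1) → 2 (expected 4)

No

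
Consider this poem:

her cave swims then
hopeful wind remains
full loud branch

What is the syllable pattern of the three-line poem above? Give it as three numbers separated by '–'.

Line 1: her(1) + cave(1) + swims(1) + then(1) = 4
Line 2: hopeful(2) + wind(1) + remains(2) = 5
Line 3: full(1) + loud(1) + branch(1) = 3

4–5–3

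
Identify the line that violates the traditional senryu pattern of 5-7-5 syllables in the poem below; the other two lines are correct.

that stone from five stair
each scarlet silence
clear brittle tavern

Line 1: that (1), stone (1), from (1), five (1), stair (1) → 5 ✓
Line 2: each (1), scarlet (2), silence (2) → 5 (expected 7)
Line 3: clear (1), brittle (2), tavern (2) → 5 ✓

The second line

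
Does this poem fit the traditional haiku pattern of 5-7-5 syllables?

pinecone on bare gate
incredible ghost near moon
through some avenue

Yes

Line 1: pinecone (2), on (1), bare (1), gate (1) → 5 ✓
Line 2: incredible (4), ghost (1), near (1), moon (1) → 7 ✓
Line 3: through (1), some (1), avenue (3) → 5 ✓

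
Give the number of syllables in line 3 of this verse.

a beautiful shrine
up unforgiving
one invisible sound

Line 3: one (1), invisible (4), sound (1) → 6

6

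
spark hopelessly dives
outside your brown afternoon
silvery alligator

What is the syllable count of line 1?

5

Line 1: spark (1), hopelessly (3), dives (1) → 5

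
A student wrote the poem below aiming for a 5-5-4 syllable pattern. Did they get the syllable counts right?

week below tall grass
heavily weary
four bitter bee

Yes

Line 1: week (1), below (2), tall (1), grass (1) → 5 ✓
Line 2: heavily (3), weary (2) → 5 ✓
Line 3: four (1), bitter (2), bee (1) → 4 ✓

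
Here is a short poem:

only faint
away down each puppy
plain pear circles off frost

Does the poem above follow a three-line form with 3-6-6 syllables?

Yes

Line 1: only (2), faint (1) → 3 ✓
Line 2: away (2), down (1), each (1), puppy (2) → 6 ✓
Line 3: plain (1), pear (1), circles (2), off (1), frost (1) → 6 ✓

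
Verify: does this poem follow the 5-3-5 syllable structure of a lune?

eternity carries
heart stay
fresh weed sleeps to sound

Line 1: eternity (4), carries (2) → 6 (expected 5)
Line 2: heart (1), stay (1) → 2 (expected 3)
Line 3: fresh (1), weed (1), sleeps (1), to (1), sound (1) → 5 ✓

No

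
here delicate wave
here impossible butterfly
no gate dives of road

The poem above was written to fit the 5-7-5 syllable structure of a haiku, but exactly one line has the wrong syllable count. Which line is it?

Line 2

Line 1: here(1) + delicate(3) + wave(1) = 5 ✓
Line 2: here(1) + impossible(4) + butterfly(3) = 8 (expected 7)
Line 3: no(1) + gate(1) + dives(1) + of(1) + road(1) = 5 ✓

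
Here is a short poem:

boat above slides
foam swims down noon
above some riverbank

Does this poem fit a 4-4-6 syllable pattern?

Yes

Line 1: "boat above slides": 1+2+1 = 4 ✓
Line 2: "foam swims down noon": 1+1+1+1 = 4 ✓
Line 3: "above some riverbank": 2+1+3 = 6 ✓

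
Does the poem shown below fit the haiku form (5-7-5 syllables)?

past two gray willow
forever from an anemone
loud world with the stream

No

Line 1: "past two gray willow": 1+1+1+2 = 5 ✓
Line 2: "forever from an anemone": 3+1+1+4 = 9 (expected 7)
Line 3: "loud world with the stream": 1+1+1+1+1 = 5 ✓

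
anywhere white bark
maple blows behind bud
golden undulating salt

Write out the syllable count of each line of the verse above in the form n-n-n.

5-6-7

Line 1: anywhere (3), white (1), bark (1) → 5
Line 2: maple (2), blows (1), behind (2), bud (1) → 6
Line 3: golden (2), undulating (4), salt (1) → 7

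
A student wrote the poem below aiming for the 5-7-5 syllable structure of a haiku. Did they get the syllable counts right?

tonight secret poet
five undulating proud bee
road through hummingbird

Line 1: tonight (2), secret (2), poet (2) → 6 (expected 5)
Line 2: five (1), undulating (4), proud (1), bee (1) → 7 ✓
Line 3: road (1), through (1), hummingbird (3) → 5 ✓

No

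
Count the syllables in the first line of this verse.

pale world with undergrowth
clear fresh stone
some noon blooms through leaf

The first line: "pale world with undergrowth": 1+1+1+3 = 6

6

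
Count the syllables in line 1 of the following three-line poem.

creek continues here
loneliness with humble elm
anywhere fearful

5

Line 1: "creek continues here": 1+3+1 = 5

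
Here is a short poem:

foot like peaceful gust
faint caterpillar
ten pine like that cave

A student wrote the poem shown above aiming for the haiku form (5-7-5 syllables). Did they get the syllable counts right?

Line 1: foot(1) + like(1) + peaceful(2) + gust(1) = 5 ✓
Line 2: faint(1) + caterpillar(4) = 5 (expected 7)
Line 3: ten(1) + pine(1) + like(1) + that(1) + cave(1) = 5 ✓

No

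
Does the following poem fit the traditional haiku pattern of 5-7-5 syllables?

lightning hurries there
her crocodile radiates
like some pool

No

Line 1: "lightning hurries there": 2+2+1 = 5 ✓
Line 2: "her crocodile radiates": 1+3+3 = 7 ✓
Line 3: "like some pool": 1+1+1 = 3 (expected 5)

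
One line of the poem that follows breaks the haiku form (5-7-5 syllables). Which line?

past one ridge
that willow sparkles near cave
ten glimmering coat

The first line

Line 1: past (1), one (1), ridge (1) → 3 (expected 5)
Line 2: that (1), willow (2), sparkles (2), near (1), cave (1) → 7 ✓
Line 3: ten (1), glimmering (3), coat (1) → 5 ✓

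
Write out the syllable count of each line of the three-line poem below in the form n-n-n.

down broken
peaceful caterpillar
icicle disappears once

Line 1: down(1) + broken(2) = 3
Line 2: peaceful(2) + caterpillar(4) = 6
Line 3: icicle(3) + disappears(3) + once(1) = 7

3-6-7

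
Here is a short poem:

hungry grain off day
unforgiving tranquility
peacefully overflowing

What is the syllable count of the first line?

The first line: hungry (2), grain (1), off (1), day (1) → 5

5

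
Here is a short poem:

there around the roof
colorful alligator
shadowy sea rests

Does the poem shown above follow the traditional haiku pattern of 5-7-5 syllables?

Line 1: there (1), around (2), the (1), roof (1) → 5 ✓
Line 2: colorful (3), alligator (4) → 7 ✓
Line 3: shadowy (3), sea (1), rests (1) → 5 ✓

Yes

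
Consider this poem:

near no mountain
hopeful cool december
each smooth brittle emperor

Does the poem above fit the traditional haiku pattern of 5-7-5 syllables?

Line 1: "near no mountain": 1+1+2 = 4 (expected 5)
Line 2: "hopeful cool december": 2+1+3 = 6 (expected 7)
Line 3: "each smooth brittle emperor": 1+1+2+3 = 7 (expected 5)

No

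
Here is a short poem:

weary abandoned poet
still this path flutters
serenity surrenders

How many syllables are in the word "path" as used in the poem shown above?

1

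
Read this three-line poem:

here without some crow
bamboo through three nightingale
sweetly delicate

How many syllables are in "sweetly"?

2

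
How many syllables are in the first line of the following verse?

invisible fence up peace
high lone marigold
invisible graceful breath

7

The first line: "invisible fence up peace": 4+1+1+1 = 7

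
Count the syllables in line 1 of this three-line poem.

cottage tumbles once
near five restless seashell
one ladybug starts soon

5

Line 1: cottage(2) + tumbles(2) + once(1) = 5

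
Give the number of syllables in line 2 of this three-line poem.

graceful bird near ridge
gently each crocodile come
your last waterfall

7

Line 2: "gently each crocodile come": 2+1+3+1 = 7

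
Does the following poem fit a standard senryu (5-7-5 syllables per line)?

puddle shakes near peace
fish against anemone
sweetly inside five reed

No

Line 1: puddle (2), shakes (1), near (1), peace (1) → 5 ✓
Line 2: fish (1), against (2), anemone (4) → 7 ✓
Line 3: sweetly (2), inside (2), five (1), reed (1) → 6 (expected 5)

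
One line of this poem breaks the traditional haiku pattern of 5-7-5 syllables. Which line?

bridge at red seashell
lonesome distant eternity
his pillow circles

Line 1: "bridge at red seashell": 1+1+1+2 = 5 ✓
Line 2: "lonesome distant eternity": 2+2+4 = 8 (expected 7)
Line 3: "his pillow circles": 1+2+2 = 5 ✓

Line 2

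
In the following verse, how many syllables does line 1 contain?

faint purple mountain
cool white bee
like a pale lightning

5

Line 1: faint (1), purple (2), mountain (2) → 5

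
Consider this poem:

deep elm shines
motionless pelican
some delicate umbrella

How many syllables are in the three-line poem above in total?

16

Line 1: "deep elm shines": 1+1+1 = 3
Line 2: "motionless pelican": 3+3 = 6
Line 3: "some delicate umbrella": 1+3+3 = 7
Total: 3 + 6 + 7 = 16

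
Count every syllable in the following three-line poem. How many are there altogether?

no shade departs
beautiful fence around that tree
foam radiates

16

Line 1: no(1) + shade(1) + departs(2) = 4
Line 2: beautiful(3) + fence(1) + around(2) + that(1) + tree(1) = 8
Line 3: foam(1) + radiates(3) = 4
Total: 4 + 8 + 4 = 16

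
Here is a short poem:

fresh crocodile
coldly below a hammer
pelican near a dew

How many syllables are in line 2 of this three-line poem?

Line 2: "coldly below a hammer": 2+2+1+2 = 7

7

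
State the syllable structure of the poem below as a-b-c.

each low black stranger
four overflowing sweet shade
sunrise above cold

5-7-5

Line 1: each (1), low (1), black (1), stranger (2) → 5
Line 2: four (1), overflowing (4), sweet (1), shade (1) → 7
Line 3: sunrise (2), above (2), cold (1) → 5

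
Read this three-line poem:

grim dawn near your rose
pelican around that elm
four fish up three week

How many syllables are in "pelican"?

3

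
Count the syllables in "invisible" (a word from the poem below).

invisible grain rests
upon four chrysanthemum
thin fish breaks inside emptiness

4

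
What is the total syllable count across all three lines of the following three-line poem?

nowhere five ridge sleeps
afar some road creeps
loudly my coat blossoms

Line 1: nowhere (2), five (1), ridge (1), sleeps (1) → 5
Line 2: afar (2), some (1), road (1), creeps (1) → 5
Line 3: loudly (2), my (1), coat (1), blossoms (2) → 6
Total: 5 + 5 + 6 = 16

16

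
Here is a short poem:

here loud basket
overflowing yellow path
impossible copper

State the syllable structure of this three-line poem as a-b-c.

Line 1: here (1), loud (1), basket (2) → 4
Line 2: overflowing (4), yellow (2), path (1) → 7
Line 3: impossible (4), copper (2) → 6

4-7-6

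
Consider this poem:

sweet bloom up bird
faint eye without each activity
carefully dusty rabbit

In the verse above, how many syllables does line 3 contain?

7

Line 3: carefully(3) + dusty(2) + rabbit(2) = 7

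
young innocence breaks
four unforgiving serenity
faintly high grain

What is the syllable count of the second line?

9

The second line: four (1), unforgiving (4), serenity (4) → 9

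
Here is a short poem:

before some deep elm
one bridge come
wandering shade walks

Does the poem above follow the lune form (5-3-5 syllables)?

Line 1: "before some deep elm": 2+1+1+1 = 5 ✓
Line 2: "one bridge come": 1+1+1 = 3 ✓
Line 3: "wandering shade walks": 3+1+1 = 5 ✓

Yes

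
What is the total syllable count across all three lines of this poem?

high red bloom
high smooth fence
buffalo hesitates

12

Line 1: high (1), red (1), bloom (1) → 3
Line 2: high (1), smooth (1), fence (1) → 3
Line 3: buffalo (3), hesitates (3) → 6
Total: 3 + 3 + 6 = 12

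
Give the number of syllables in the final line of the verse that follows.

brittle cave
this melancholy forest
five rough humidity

The final line: five(1) + rough(1) + humidity(4) = 6

6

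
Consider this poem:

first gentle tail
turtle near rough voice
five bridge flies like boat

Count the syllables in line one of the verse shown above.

4

Line one: "first gentle tail": 1+2+1 = 4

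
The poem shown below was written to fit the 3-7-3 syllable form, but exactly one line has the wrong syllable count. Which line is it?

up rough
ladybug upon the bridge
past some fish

Line 1: up(1) + rough(1) = 2 (expected 3)
Line 2: ladybug(3) + upon(2) + the(1) + bridge(1) = 7 ✓
Line 3: past(1) + some(1) + fish(1) = 3 ✓

Line 1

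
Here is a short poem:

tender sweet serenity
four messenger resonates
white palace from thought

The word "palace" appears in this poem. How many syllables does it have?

2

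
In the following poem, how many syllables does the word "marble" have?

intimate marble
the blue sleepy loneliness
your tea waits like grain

"marble" has 2 syllables.

2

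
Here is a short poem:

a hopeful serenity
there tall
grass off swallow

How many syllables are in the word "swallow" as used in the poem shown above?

2

"swallow" has 2 syllables.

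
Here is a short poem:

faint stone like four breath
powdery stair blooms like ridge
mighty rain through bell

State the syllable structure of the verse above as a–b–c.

Line 1: faint (1), stone (1), like (1), four (1), breath (1) → 5
Line 2: powdery (3), stair (1), blooms (1), like (1), ridge (1) → 7
Line 3: mighty (2), rain (1), through (1), bell (1) → 5

5–7–5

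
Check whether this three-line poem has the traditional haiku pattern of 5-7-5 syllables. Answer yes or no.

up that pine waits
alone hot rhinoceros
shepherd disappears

Line 1: up(1) + that(1) + pine(1) + waits(1) = 4 (expected 5)
Line 2: alone(2) + hot(1) + rhinoceros(4) = 7 ✓
Line 3: shepherd(2) + disappears(3) = 5 ✓

No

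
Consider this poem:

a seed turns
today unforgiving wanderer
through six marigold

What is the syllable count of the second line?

The second line: today(2) + unforgiving(4) + wanderer(3) = 9

9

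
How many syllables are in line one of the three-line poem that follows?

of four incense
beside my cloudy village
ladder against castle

4

Line one: of(1) + four(1) + incense(2) = 4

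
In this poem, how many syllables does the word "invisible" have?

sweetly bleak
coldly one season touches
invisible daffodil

4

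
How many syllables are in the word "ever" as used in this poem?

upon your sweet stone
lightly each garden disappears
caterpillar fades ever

2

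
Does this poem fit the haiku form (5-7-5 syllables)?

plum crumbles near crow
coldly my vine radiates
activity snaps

Line 1: "plum crumbles near crow": 1+2+1+1 = 5 ✓
Line 2: "coldly my vine radiates": 2+1+1+3 = 7 ✓
Line 3: "activity snaps": 4+1 = 5 ✓

Yes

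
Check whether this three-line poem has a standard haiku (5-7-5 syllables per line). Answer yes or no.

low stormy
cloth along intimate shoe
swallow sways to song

No

Line 1: low (1), stormy (2) → 3 (expected 5)
Line 2: cloth (1), along (2), intimate (3), shoe (1) → 7 ✓
Line 3: swallow (2), sways (1), to (1), song (1) → 5 ✓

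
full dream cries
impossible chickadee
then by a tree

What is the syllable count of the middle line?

7

The middle line: impossible(4) + chickadee(3) = 7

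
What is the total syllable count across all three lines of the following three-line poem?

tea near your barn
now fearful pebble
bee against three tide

Line 1: "tea near your barn": 1+1+1+1 = 4
Line 2: "now fearful pebble": 1+2+2 = 5
Line 3: "bee against three tide": 1+2+1+1 = 5
Total: 4 + 5 + 5 = 14

14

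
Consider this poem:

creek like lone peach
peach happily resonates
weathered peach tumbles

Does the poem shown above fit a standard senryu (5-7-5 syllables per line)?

Line 1: creek (1), like (1), lone (1), peach (1) → 4 (expected 5)
Line 2: peach (1), happily (3), resonates (3) → 7 ✓
Line 3: weathered (2), peach (1), tumbles (2) → 5 ✓

No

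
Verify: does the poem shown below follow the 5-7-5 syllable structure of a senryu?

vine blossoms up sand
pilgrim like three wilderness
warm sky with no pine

Line 1: "vine blossoms up sand": 1+2+1+1 = 5 ✓
Line 2: "pilgrim like three wilderness": 2+1+1+3 = 7 ✓
Line 3: "warm sky with no pine": 1+1+1+1+1 = 5 ✓

Yes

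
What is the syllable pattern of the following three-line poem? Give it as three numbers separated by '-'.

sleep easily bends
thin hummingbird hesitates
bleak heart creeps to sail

Line 1: "sleep easily bends": 1+3+1 = 5
Line 2: "thin hummingbird hesitates": 1+3+3 = 7
Line 3: "bleak heart creeps to sail": 1+1+1+1+1 = 5

5-7-5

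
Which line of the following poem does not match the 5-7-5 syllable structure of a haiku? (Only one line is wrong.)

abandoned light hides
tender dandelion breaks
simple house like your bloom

Line 1: "abandoned light hides": 3+1+1 = 5 ✓
Line 2: "tender dandelion breaks": 2+4+1 = 7 ✓
Line 3: "simple house like your bloom": 2+1+1+1+1 = 6 (expected 5)

Line 3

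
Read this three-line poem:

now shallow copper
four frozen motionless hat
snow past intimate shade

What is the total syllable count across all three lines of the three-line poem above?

Line 1: now (1), shallow (2), copper (2) → 5
Line 2: four (1), frozen (2), motionless (3), hat (1) → 7
Line 3: snow (1), past (1), intimate (3), shade (1) → 6
Total: 5 + 7 + 6 = 18

18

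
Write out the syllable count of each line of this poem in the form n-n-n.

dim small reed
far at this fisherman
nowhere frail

Line 1: dim (1), small (1), reed (1) → 3
Line 2: far (1), at (1), this (1), fisherman (3) → 6
Line 3: nowhere (2), frail (1) → 3

3-6-3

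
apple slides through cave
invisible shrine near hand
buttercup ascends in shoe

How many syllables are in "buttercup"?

3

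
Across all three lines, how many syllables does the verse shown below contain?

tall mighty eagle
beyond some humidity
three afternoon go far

18

Line 1: tall (1), mighty (2), eagle (2) → 5
Line 2: beyond (2), some (1), humidity (4) → 7
Line 3: three (1), afternoon (3), go (1), far (1) → 6
Total: 5 + 7 + 6 = 18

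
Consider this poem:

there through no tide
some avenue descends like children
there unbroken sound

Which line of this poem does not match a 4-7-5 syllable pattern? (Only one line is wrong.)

Line 1: there (1), through (1), no (1), tide (1) → 4 ✓
Line 2: some (1), avenue (3), descends (2), like (1), children (2) → 9 (expected 7)
Line 3: there (1), unbroken (3), sound (1) → 5 ✓

Line 2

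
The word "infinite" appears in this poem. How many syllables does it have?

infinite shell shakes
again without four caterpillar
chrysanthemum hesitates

3

"infinite" has 3 syllables.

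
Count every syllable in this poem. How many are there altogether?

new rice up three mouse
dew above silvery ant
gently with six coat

17

Line 1: new (1), rice (1), up (1), three (1), mouse (1) → 5
Line 2: dew (1), above (2), silvery (3), ant (1) → 7
Line 3: gently (2), with (1), six (1), coat (1) → 5
Total: 5 + 7 + 5 = 17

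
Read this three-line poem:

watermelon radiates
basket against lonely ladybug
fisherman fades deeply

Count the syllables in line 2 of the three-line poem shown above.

Line 2: basket(2) + against(2) + lonely(2) + ladybug(3) = 9

9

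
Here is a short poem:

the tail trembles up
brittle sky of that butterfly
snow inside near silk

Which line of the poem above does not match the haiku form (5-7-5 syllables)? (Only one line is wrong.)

Line 1: the(1) + tail(1) + trembles(2) + up(1) = 5 ✓
Line 2: brittle(2) + sky(1) + of(1) + that(1) + butterfly(3) = 8 (expected 7)
Line 3: snow(1) + inside(2) + near(1) + silk(1) = 5 ✓

The second line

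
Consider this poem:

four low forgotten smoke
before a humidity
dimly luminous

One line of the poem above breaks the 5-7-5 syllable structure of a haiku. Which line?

Line 1: "four low forgotten smoke": 1+1+3+1 = 6 (expected 5)
Line 2: "before a humidity": 2+1+4 = 7 ✓
Line 3: "dimly luminous": 2+3 = 5 ✓

Line 1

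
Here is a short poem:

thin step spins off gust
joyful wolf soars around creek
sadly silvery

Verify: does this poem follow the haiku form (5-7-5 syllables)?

Yes

Line 1: "thin step spins off gust": 1+1+1+1+1 = 5 ✓
Line 2: "joyful wolf soars around creek": 2+1+1+2+1 = 7 ✓
Line 3: "sadly silvery": 2+3 = 5 ✓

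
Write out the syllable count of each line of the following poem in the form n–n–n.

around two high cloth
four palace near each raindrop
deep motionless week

Line 1: around (2), two (1), high (1), cloth (1) → 5
Line 2: four (1), palace (2), near (1), each (1), raindrop (2) → 7
Line 3: deep (1), motionless (3), week (1) → 5

5–7–5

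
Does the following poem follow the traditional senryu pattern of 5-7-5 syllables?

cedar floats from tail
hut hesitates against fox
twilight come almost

Line 1: cedar(2) + floats(1) + from(1) + tail(1) = 5 ✓
Line 2: hut(1) + hesitates(3) + against(2) + fox(1) = 7 ✓
Line 3: twilight(2) + come(1) + almost(2) = 5 ✓

Yes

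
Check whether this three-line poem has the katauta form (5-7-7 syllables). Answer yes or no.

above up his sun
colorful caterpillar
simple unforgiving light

Line 1: "above up his sun": 2+1+1+1 = 5 ✓
Line 2: "colorful caterpillar": 3+4 = 7 ✓
Line 3: "simple unforgiving light": 2+4+1 = 7 ✓

Yes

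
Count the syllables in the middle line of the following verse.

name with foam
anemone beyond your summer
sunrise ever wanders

The middle line: "anemone beyond your summer": 4+2+1+2 = 9

9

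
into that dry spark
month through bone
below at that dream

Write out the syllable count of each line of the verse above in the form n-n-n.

Line 1: into (2), that (1), dry (1), spark (1) → 5
Line 2: month (1), through (1), bone (1) → 3
Line 3: below (2), at (1), that (1), dream (1) → 5

5-3-5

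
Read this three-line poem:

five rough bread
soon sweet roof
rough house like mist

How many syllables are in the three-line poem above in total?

10

Line 1: five(1) + rough(1) + bread(1) = 3
Line 2: soon(1) + sweet(1) + roof(1) = 3
Line 3: rough(1) + house(1) + like(1) + mist(1) = 4
Total: 3 + 3 + 4 = 10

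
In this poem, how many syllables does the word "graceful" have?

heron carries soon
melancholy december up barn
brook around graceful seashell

"graceful" has 2 syllables.

2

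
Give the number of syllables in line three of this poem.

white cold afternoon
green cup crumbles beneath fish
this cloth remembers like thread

Line three: this (1), cloth (1), remembers (3), like (1), thread (1) → 7

7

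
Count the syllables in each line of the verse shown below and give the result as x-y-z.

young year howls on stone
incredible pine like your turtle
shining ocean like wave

Line 1: "young year howls on stone": 1+1+1+1+1 = 5
Line 2: "incredible pine like your turtle": 4+1+1+1+2 = 9
Line 3: "shining ocean like wave": 2+2+1+1 = 6

5-9-6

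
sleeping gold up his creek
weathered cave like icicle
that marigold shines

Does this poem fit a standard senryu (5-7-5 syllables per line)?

No

Line 1: sleeping (2), gold (1), up (1), his (1), creek (1) → 6 (expected 5)
Line 2: weathered (2), cave (1), like (1), icicle (3) → 7 ✓
Line 3: that (1), marigold (3), shines (1) → 5 ✓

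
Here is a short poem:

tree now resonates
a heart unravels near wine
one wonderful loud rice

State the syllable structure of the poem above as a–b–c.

5–7–6

Line 1: tree(1) + now(1) + resonates(3) = 5
Line 2: a(1) + heart(1) + unravels(3) + near(1) + wine(1) = 7
Line 3: one(1) + wonderful(3) + loud(1) + rice(1) = 6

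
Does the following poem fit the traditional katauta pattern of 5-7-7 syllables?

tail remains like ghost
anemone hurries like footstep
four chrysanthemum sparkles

Line 1: "tail remains like ghost": 1+2+1+1 = 5 ✓
Line 2: "anemone hurries like footstep": 4+2+1+2 = 9 (expected 7)
Line 3: "four chrysanthemum sparkles": 1+4+2 = 7 ✓

No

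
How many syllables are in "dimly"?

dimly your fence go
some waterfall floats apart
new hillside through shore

2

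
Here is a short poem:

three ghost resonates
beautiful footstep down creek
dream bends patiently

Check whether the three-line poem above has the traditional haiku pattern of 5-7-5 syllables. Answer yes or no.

Yes

Line 1: "three ghost resonates": 1+1+3 = 5 ✓
Line 2: "beautiful footstep down creek": 3+2+1+1 = 7 ✓
Line 3: "dream bends patiently": 1+1+3 = 5 ✓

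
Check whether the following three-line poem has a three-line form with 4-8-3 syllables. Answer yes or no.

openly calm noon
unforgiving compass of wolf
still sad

Line 1: "openly calm noon": 3+1+1 = 5 (expected 4)
Line 2: "unforgiving compass of wolf": 4+2+1+1 = 8 ✓
Line 3: "still sad": 1+1 = 2 (expected 3)

No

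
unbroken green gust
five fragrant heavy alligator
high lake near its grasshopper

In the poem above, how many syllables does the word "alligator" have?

4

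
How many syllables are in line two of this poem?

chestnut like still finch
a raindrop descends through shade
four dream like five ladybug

Line two: a (1), raindrop (2), descends (2), through (1), shade (1) → 7

7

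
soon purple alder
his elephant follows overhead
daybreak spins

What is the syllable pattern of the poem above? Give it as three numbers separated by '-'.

Line 1: soon(1) + purple(2) + alder(2) = 5
Line 2: his(1) + elephant(3) + follows(2) + overhead(3) = 9
Line 3: daybreak(2) + spins(1) = 3

5-9-3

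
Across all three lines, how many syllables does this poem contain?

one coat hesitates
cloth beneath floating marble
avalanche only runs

Line 1: one(1) + coat(1) + hesitates(3) = 5
Line 2: cloth(1) + beneath(2) + floating(2) + marble(2) = 7
Line 3: avalanche(3) + only(2) + runs(1) = 6
Total: 5 + 7 + 6 = 18

18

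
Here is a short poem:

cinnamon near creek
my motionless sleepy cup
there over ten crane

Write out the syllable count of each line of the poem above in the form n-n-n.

5-7-5

Line 1: cinnamon (3), near (1), creek (1) → 5
Line 2: my (1), motionless (3), sleepy (2), cup (1) → 7
Line 3: there (1), over (2), ten (1), crane (1) → 5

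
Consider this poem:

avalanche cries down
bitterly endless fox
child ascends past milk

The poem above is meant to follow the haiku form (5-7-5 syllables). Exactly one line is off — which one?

The second line

Line 1: avalanche (3), cries (1), down (1) → 5 ✓
Line 2: bitterly (3), endless (2), fox (1) → 6 (expected 7)
Line 3: child (1), ascends (2), past (1), milk (1) → 5 ✓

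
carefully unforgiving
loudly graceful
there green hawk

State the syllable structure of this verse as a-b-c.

Line 1: "carefully unforgiving": 3+4 = 7
Line 2: "loudly graceful": 2+2 = 4
Line 3: "there green hawk": 1+1+1 = 3

7-4-3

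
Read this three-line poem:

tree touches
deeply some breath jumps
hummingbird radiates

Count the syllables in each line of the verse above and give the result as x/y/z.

Line 1: "tree touches": 1+2 = 3
Line 2: "deeply some breath jumps": 2+1+1+1 = 5
Line 3: "hummingbird radiates": 3+3 = 6

3/5/6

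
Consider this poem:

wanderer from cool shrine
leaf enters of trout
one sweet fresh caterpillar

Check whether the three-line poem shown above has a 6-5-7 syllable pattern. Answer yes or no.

Yes

Line 1: "wanderer from cool shrine": 3+1+1+1 = 6 ✓
Line 2: "leaf enters of trout": 1+2+1+1 = 5 ✓
Line 3: "one sweet fresh caterpillar": 1+1+1+4 = 7 ✓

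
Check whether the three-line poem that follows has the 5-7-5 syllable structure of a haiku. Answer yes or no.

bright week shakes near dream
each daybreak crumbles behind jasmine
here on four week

Line 1: bright(1) + week(1) + shakes(1) + near(1) + dream(1) = 5 ✓
Line 2: each(1) + daybreak(2) + crumbles(2) + behind(2) + jasmine(2) = 9 (expected 7)
Line 3: here(1) + on(1) + four(1) + week(1) = 4 (expected 5)

No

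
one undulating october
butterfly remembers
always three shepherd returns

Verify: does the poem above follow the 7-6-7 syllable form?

Line 1: one(1) + undulating(4) + october(3) = 8 (expected 7)
Line 2: butterfly(3) + remembers(3) = 6 ✓
Line 3: always(2) + three(1) + shepherd(2) + returns(2) = 7 ✓

No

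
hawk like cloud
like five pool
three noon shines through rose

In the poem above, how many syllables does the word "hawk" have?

1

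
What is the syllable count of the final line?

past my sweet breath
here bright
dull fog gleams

The final line: dull (1), fog (1), gleams (1) → 3

3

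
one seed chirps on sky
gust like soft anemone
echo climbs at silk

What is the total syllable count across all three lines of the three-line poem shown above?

Line 1: "one seed chirps on sky": 1+1+1+1+1 = 5
Line 2: "gust like soft anemone": 1+1+1+4 = 7
Line 3: "echo climbs at silk": 2+1+1+1 = 5
Total: 5 + 7 + 5 = 17

17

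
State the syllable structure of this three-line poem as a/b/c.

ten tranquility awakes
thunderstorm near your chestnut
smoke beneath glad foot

Line 1: "ten tranquility awakes": 1+4+2 = 7
Line 2: "thunderstorm near your chestnut": 3+1+1+2 = 7
Line 3: "smoke beneath glad foot": 1+2+1+1 = 5

7/7/5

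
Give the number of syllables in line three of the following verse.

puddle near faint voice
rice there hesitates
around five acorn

5

Line three: "around five acorn": 2+1+2 = 5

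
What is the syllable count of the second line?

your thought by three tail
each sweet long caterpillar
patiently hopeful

The second line: each(1) + sweet(1) + long(1) + caterpillar(4) = 7

7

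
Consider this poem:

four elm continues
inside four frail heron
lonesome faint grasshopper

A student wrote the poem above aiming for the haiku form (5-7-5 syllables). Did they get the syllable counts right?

No

Line 1: four (1), elm (1), continues (3) → 5 ✓
Line 2: inside (2), four (1), frail (1), heron (2) → 6 (expected 7)
Line 3: lonesome (2), faint (1), grasshopper (3) → 6 (expected 5)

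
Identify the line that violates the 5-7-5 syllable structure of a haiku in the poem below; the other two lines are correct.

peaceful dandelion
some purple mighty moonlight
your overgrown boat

Line 1: peaceful (2), dandelion (4) → 6 (expected 5)
Line 2: some (1), purple (2), mighty (2), moonlight (2) → 7 ✓
Line 3: your (1), overgrown (3), boat (1) → 5 ✓

The first line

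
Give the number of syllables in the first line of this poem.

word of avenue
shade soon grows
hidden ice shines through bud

5

The first line: word(1) + of(1) + avenue(3) = 5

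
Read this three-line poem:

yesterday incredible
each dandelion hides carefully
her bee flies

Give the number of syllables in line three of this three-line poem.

Line three: "her bee flies": 1+1+1 = 3

3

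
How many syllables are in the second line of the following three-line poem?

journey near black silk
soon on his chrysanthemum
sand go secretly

The second line: soon (1), on (1), his (1), chrysanthemum (4) → 7

7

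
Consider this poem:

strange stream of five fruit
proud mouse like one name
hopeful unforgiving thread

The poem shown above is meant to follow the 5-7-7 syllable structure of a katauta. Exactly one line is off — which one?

The second line

Line 1: strange (1), stream (1), of (1), five (1), fruit (1) → 5 ✓
Line 2: proud (1), mouse (1), like (1), one (1), name (1) → 5 (expected 7)
Line 3: hopeful (2), unforgiving (4), thread (1) → 7 ✓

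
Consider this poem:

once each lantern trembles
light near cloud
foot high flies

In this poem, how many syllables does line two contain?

Line two: light (1), near (1), cloud (1) → 3

3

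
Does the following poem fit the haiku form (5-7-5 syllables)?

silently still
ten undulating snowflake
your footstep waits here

No

Line 1: silently (3), still (1) → 4 (expected 5)
Line 2: ten (1), undulating (4), snowflake (2) → 7 ✓
Line 3: your (1), footstep (2), waits (1), here (1) → 5 ✓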